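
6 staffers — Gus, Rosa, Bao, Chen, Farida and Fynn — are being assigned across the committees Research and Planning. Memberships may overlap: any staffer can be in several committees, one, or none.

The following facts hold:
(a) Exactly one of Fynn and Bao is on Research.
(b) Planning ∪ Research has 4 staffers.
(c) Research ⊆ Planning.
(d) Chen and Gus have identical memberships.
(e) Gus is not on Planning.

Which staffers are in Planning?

Planning = {Bao, Farida, Fynn, Rosa}

From (e): Gus ∉ Planning.
(c) contrapositive: Gus ∉ Research.
(d): Chen matches Gus: Chen ∉ Research.
(d): Chen matches Gus: Chen ∉ Planning.
Suppose Rosa ∉ Planning: no assignment then satisfies all the clues, so Rosa ∈ Planning.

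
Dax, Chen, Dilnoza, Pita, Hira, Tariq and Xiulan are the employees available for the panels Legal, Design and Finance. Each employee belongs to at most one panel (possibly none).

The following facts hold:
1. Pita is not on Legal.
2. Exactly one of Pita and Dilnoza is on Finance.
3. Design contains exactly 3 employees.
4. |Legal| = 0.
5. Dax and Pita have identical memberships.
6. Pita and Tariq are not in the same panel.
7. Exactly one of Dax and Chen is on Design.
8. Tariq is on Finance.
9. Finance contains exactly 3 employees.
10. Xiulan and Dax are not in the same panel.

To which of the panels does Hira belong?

From (1): Pita ∉ Legal.
From (8): Tariq ∈ Finance.
(4): Legal already has 0, so the rest are out.
(6): Pita ∉ Finance.
(2) (exactly one): Dilnoza ∈ Finance.
(5): Dax matches Pita: Dax ∉ Finance.
Suppose Hira ∉ Design: no assignment then satisfies all the clues, so Hira ∈ Design.

Hira: Design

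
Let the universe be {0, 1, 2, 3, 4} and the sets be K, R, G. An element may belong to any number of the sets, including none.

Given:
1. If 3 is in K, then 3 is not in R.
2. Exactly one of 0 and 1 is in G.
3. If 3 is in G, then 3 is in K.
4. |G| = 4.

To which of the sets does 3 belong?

3: G, K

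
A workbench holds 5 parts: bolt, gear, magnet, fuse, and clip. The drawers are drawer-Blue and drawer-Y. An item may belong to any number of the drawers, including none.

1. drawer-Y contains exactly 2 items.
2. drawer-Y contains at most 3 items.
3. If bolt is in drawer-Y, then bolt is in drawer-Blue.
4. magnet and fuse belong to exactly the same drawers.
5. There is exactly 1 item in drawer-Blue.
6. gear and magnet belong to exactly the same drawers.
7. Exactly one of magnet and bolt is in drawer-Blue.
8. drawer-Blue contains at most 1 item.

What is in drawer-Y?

drawer-Y = {bolt, clip}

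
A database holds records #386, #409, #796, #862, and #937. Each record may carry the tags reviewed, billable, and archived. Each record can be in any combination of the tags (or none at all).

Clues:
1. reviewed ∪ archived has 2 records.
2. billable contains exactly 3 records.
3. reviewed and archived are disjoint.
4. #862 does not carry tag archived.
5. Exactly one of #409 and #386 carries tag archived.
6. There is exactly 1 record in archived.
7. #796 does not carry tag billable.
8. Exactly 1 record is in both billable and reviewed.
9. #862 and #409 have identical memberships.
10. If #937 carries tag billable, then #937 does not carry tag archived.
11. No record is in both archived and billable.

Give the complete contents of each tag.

reviewed = {#937}; billable = {#409, #862, #937}; archived = {#386}

From (4): #862 ∉ archived.
From (7): #796 ∉ billable.
(9): #409 matches #862: #409 ∉ archived.
(5) (exactly one): #386 ∈ archived.
(6): archived already has 1, so the rest are out.
(11) (disjoint): #386 ∉ billable.
(2): only 3 candidates remain for billable, so all are in.
(3) (disjoint): #386 ∉ reviewed.
Suppose #409 ∈ reviewed: no assignment then satisfies all the clues, so #409 ∉ reviewed.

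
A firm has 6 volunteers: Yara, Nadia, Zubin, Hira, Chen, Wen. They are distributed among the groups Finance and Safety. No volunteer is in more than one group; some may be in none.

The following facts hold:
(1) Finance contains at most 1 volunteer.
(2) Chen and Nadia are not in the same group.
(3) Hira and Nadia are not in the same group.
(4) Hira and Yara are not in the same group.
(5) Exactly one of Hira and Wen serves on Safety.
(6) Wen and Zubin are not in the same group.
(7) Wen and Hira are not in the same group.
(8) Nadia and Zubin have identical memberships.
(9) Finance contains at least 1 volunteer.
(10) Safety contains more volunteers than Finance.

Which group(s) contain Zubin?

Zubin: none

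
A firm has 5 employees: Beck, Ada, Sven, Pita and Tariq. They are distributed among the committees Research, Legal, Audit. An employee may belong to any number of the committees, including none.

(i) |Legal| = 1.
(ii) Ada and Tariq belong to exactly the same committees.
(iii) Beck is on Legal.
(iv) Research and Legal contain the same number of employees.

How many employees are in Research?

1

From (iii): Beck ∈ Legal.
(i): Legal already has 1, so the rest are out.
Suppose Ada ∈ Research: no assignment then satisfies all the clues, so Ada ∉ Research.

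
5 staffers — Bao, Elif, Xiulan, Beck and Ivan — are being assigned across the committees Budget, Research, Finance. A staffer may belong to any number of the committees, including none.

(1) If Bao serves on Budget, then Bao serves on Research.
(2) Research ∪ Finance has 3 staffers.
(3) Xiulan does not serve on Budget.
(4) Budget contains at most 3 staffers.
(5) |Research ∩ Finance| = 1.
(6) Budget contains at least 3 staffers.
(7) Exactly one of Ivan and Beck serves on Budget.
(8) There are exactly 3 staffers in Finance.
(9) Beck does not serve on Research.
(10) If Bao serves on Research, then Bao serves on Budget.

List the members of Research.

From (3): Xiulan ∉ Budget.
From (9): Beck ∉ Research.
Suppose Bao ∉ Research: no assignment then satisfies all the clues, so Bao ∈ Research.

Research = {Bao}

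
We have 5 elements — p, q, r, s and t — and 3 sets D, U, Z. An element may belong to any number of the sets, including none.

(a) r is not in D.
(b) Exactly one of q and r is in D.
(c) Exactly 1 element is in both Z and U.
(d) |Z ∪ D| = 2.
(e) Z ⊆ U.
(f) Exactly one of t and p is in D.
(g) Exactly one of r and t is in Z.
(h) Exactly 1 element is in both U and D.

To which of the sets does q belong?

From (a): r ∉ D.
(b) (exactly one): q ∈ D.
Suppose q ∈ U: no assignment then satisfies all the clues, so q ∉ U.

q: D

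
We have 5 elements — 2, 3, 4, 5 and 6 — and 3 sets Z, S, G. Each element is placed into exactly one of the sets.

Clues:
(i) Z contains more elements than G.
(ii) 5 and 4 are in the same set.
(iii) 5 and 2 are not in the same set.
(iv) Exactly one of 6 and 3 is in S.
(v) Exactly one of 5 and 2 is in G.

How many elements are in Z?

3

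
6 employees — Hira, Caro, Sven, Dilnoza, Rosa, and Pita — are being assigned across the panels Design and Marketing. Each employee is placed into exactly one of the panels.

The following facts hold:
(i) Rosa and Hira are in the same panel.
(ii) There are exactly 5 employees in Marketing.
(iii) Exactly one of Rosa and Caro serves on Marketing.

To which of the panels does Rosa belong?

Rosa: Marketing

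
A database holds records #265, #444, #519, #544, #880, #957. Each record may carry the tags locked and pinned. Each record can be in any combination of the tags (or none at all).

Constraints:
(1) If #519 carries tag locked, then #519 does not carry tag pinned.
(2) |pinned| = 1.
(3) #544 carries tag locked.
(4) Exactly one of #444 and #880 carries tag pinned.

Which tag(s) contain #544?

#544: locked

From (3): #544 ∈ locked.
Suppose #544 ∈ pinned: no assignment then satisfies all the clues, so #544 ∉ pinned.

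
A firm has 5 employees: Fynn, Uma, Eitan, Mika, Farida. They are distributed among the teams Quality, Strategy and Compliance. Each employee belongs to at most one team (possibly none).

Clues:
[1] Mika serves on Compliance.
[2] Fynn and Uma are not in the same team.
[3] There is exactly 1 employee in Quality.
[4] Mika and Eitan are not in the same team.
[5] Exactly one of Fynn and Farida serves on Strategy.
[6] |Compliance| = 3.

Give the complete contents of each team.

Quality = {Eitan}; Strategy = {Fynn}; Compliance = {Farida, Mika, Uma}

From (1): Mika ∈ Compliance.
(4): Eitan ∉ Compliance.
Suppose Fynn ∈ Quality: no assignment then satisfies all the clues, so Fynn ∉ Quality.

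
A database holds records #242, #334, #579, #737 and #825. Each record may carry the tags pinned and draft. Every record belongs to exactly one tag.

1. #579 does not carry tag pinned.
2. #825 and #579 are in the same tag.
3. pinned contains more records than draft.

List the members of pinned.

From (1): #579 ∉ pinned.
(2): #825 matches #579: #825 ∉ pinned.
Only one tag left: #579 ∈ draft.
Only one tag left: #825 ∈ draft.
Suppose #242 ∉ pinned: no assignment then satisfies all the clues, so #242 ∈ pinned.

pinned = {#242, #334, #737}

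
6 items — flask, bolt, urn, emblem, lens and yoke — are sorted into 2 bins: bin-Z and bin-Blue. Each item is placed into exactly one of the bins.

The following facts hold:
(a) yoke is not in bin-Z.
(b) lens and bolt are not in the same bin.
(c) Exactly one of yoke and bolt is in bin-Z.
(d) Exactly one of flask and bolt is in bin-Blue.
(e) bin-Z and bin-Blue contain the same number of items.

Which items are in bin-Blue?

bin-Blue = {flask, lens, yoke}

From (a): yoke ∉ bin-Z.
(c) (exactly one): bolt ∈ bin-Z.
(d) (exactly one): flask ∈ bin-Blue.
Only one bin left: yoke ∈ bin-Blue.
(b): lens ∉ bin-Z.
Only one bin left: lens ∈ bin-Blue.
Suppose urn ∈ bin-Blue: no assignment then satisfies all the clues, so urn ∉ bin-Blue.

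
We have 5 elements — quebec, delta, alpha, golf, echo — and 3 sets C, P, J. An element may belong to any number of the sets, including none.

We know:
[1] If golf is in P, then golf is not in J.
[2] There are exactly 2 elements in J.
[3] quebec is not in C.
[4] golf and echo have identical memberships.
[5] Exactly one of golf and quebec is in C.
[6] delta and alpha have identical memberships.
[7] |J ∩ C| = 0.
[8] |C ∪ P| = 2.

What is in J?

J = {alpha, delta}

From (3): quebec ∉ C.
(5) (exactly one): golf ∈ C.
(4): echo matches golf: echo ∈ C.
Suppose quebec ∈ J: no assignment then satisfies all the clues, so quebec ∉ J.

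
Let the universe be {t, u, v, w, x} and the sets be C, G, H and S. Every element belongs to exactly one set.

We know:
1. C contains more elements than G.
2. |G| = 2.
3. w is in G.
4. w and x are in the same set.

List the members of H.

H = {}

From (3): w ∈ G.
(4): x matches w: x ∉ C.
(4): x matches w: x ∈ G.
(2): G already has 2, so the rest are out.
Suppose t ∈ H: no assignment then satisfies all the clues, so t ∉ H.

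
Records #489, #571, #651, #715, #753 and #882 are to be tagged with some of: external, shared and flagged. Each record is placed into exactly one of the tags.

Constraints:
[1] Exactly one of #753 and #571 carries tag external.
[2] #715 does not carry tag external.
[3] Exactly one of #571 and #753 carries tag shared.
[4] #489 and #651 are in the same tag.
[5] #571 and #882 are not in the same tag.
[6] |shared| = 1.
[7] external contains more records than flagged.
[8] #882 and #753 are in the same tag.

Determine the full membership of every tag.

external = {#489, #651, #753, #882}; shared = {#571}; flagged = {#715}

From (2): #715 ∉ external.
Suppose #489 ∉ external: no assignment then satisfies all the clues, so #489 ∈ external.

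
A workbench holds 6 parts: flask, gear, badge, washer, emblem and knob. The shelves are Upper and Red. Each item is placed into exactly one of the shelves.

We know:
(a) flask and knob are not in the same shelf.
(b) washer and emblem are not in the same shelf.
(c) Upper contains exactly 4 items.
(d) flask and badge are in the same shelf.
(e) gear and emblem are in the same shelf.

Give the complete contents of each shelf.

Upper = {badge, emblem, flask, gear}; Red = {knob, washer}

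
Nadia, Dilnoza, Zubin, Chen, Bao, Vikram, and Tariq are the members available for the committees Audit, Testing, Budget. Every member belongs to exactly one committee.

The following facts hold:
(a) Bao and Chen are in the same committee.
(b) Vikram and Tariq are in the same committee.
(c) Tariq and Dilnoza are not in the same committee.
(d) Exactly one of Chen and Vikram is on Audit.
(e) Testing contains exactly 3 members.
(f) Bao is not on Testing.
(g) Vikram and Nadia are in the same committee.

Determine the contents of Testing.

Testing = {Nadia, Tariq, Vikram}

From (f): Bao ∉ Testing.
(a): Chen matches Bao: Chen ∉ Testing.
Suppose Nadia ∉ Testing: no assignment then satisfies all the clues, so Nadia ∈ Testing.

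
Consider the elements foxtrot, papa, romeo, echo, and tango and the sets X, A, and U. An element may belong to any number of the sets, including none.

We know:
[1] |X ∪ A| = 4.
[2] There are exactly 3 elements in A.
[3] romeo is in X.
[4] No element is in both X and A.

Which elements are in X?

X = {romeo}

From (3): romeo ∈ X.
(4) (disjoint): romeo ∉ A.
Suppose foxtrot ∈ X: no assignment then satisfies all the clues, so foxtrot ∉ X.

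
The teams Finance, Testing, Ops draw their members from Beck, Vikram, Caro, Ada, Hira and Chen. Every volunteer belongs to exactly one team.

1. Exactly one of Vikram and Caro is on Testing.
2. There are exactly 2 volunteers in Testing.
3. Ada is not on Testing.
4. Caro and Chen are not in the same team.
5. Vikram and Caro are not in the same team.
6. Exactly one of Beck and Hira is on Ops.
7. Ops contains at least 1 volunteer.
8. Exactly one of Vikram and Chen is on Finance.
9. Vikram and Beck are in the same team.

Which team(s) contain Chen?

From (3): Ada ∉ Testing.
Suppose Chen ∉ Finance: no assignment then satisfies all the clues, so Chen ∈ Finance.

Chen: Finance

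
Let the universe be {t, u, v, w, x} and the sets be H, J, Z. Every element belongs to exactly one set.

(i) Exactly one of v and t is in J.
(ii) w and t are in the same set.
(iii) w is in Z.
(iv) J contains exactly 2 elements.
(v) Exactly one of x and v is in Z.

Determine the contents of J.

J = {u, v}

From (iii): w ∈ Z.
(ii): t matches w: t ∉ H.
(ii): t matches w: t ∉ J.
(ii): t matches w: t ∈ Z.
(i) (exactly one): v ∈ J.
(v) (exactly one): x ∈ Z.
(iv): only 2 candidates remain for J, so all are in.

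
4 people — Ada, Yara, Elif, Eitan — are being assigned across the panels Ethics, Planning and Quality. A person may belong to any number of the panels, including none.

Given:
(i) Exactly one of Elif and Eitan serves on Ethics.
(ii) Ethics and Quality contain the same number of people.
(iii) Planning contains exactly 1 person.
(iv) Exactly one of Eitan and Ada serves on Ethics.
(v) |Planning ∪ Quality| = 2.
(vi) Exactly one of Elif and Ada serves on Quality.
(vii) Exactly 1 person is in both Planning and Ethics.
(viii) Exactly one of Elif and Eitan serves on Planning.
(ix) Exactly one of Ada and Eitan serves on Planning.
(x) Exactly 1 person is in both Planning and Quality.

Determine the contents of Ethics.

Ethics = {Eitan, Yara}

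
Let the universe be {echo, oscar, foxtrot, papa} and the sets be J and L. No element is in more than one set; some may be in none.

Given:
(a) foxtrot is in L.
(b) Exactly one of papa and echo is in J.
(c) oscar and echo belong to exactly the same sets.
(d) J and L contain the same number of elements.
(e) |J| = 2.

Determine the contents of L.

From (a): foxtrot ∈ L.
Suppose echo ∈ L: no assignment then satisfies all the clues, so echo ∉ L.

L = {foxtrot, papa}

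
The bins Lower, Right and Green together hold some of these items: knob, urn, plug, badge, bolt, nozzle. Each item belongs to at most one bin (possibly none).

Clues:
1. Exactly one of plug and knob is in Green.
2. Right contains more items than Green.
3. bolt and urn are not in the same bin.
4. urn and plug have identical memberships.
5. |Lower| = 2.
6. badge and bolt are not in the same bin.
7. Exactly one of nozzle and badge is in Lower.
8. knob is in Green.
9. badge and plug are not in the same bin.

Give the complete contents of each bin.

Lower = {bolt, nozzle}; Right = {plug, urn}; Green = {knob}

From (8): knob ∈ Green.
(1) (exactly one): plug ∉ Green.
(4): urn matches plug: urn ∉ Green.
Suppose urn ∈ Lower: no assignment then satisfies all the clues, so urn ∉ Lower.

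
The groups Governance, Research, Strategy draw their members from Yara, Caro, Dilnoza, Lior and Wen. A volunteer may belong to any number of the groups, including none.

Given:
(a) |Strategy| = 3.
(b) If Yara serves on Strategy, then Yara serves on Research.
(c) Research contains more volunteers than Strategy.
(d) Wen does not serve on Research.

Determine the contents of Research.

Research = {Caro, Dilnoza, Lior, Yara}

From (d): Wen ∉ Research.
Suppose Yara ∉ Research: no assignment then satisfies all the clues, so Yara ∈ Research.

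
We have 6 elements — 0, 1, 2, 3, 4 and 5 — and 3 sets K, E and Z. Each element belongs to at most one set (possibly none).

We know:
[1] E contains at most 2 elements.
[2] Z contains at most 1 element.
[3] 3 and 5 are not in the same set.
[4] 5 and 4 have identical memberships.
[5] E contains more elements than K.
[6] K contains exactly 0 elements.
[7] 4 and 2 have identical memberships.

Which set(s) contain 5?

5: none

(6): K already has 0, so the rest are out.
Suppose 5 ∈ E: no assignment then satisfies all the clues, so 5 ∉ E.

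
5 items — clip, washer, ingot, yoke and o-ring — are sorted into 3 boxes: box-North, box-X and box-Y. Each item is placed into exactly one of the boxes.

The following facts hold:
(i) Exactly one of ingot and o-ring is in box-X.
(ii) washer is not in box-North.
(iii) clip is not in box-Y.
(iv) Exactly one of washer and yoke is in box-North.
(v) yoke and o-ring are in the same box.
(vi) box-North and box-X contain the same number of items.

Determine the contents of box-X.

box-X = {clip, ingot}

From (ii): washer ∉ box-North.
From (iii): clip ∉ box-Y.
(iv) (exactly one): yoke ∈ box-North.
(v): o-ring matches yoke: o-ring ∈ box-North.
(i) (exactly one): ingot ∈ box-X.
Suppose clip ∉ box-X: no assignment then satisfies all the clues, so clip ∈ box-X.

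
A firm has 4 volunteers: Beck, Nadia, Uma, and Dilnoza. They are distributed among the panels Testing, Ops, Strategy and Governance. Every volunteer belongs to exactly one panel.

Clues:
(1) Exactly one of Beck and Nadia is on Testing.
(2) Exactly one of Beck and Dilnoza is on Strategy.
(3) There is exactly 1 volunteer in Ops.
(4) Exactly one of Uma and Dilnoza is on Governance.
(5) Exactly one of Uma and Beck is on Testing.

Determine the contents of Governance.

Governance = {Uma}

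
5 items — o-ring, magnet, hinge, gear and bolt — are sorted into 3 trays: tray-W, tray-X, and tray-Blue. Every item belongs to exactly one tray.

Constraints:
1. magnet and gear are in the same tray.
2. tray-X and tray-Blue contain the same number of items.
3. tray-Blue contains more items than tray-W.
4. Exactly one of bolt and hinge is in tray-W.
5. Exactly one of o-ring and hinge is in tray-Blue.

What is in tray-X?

tray-X = {gear, magnet}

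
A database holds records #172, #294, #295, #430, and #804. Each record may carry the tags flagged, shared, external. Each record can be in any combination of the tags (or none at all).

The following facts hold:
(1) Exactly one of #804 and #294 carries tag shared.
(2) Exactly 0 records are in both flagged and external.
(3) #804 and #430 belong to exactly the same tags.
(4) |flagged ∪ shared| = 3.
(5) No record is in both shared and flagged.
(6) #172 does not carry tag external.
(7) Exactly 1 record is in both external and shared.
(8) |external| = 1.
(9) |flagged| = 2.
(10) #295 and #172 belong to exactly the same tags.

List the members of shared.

shared = {#294}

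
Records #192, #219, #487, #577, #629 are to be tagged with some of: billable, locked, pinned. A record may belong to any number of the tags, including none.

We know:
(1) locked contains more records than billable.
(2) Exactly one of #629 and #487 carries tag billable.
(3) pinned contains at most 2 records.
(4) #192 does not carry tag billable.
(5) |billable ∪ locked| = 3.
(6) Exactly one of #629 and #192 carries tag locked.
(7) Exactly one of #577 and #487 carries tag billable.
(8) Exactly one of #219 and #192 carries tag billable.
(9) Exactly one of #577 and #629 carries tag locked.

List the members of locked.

locked = {#219, #487, #629}

From (4): #192 ∉ billable.
(8) (exactly one): #219 ∈ billable.
Suppose #192 ∈ locked: no assignment then satisfies all the clues, so #192 ∉ locked.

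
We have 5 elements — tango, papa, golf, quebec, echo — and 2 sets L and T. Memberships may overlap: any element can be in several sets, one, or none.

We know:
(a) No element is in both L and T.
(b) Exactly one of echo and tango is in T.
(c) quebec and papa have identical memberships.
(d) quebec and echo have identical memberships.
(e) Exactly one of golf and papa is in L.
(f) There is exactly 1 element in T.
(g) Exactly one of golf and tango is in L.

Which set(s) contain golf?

golf: L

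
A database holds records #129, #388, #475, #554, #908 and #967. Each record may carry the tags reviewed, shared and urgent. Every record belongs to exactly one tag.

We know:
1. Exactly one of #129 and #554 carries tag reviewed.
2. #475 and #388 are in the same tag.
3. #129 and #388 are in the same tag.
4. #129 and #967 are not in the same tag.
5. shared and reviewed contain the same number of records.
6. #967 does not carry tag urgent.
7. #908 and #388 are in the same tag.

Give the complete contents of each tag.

reviewed = {#554}; shared = {#967}; urgent = {#129, #388, #475, #908}

From (6): #967 ∉ urgent.
Suppose #129 ∈ reviewed: no assignment then satisfies all the clues, so #129 ∉ reviewed.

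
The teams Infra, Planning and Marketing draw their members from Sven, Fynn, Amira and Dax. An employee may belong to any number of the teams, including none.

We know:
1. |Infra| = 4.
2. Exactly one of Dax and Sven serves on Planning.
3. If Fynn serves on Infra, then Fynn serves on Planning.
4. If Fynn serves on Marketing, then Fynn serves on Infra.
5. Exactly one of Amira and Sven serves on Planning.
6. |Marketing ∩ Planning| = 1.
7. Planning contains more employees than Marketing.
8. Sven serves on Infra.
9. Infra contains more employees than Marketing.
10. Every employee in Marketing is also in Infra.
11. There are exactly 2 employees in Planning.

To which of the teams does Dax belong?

Dax: Infra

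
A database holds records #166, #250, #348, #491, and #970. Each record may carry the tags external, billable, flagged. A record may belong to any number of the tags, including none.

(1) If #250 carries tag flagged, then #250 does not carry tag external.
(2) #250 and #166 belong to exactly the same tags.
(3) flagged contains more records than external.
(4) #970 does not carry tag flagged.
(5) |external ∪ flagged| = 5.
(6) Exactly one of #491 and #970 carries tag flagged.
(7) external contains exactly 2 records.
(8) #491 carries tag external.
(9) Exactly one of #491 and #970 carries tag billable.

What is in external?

From (4): #970 ∉ flagged.
From (8): #491 ∈ external.
(6) (exactly one): #491 ∈ flagged.
Suppose #166 ∈ external: no assignment then satisfies all the clues, so #166 ∉ external.

external = {#491, #970}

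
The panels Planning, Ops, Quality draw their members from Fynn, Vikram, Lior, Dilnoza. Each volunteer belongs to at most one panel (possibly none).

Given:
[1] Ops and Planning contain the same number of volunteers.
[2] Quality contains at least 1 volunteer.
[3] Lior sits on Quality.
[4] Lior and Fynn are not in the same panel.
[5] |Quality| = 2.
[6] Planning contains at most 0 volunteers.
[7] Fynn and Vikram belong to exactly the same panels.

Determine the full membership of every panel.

Planning = {}; Ops = {}; Quality = {Dilnoza, Lior}

From (3): Lior ∈ Quality.
(4): Fynn ∉ Quality.
(6): Planning already has 0, so the rest are out.
(7): Vikram matches Fynn: Vikram ∉ Quality.
(5): only 2 candidates remain for Quality, so all are in.
Suppose Fynn ∈ Ops: no assignment then satisfies all the clues, so Fynn ∉ Ops.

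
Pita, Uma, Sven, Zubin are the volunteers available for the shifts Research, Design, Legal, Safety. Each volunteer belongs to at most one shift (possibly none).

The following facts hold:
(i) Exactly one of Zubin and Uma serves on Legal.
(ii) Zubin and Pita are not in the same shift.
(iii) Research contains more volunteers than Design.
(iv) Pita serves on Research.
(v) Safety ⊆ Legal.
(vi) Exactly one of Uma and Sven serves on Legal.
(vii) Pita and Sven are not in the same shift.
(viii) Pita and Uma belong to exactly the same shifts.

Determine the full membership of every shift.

Research = {Pita, Uma}; Design = {}; Legal = {Sven, Zubin}; Safety = {}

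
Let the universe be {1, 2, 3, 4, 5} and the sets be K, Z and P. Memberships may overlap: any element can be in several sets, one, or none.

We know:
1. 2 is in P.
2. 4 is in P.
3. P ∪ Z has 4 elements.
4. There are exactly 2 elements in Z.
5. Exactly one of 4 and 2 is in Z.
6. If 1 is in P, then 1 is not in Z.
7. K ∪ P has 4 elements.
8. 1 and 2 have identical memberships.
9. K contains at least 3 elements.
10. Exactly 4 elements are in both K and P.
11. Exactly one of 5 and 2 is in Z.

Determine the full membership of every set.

K = {1, 2, 4, 5}; Z = {4, 5}; P = {1, 2, 4, 5}

From (1): 2 ∈ P.
From (2): 4 ∈ P.
(8): 1 matches 2: 1 ∈ P.
(6): 1 ∉ Z.
(8): 2 matches 1: 2 ∉ Z.
(11) (exactly one): 5 ∈ Z.
(5) (exactly one): 4 ∈ Z.
(4): Z already has 2, so the rest are out.
Suppose 1 ∉ K: no assignment then satisfies all the clues, so 1 ∈ K.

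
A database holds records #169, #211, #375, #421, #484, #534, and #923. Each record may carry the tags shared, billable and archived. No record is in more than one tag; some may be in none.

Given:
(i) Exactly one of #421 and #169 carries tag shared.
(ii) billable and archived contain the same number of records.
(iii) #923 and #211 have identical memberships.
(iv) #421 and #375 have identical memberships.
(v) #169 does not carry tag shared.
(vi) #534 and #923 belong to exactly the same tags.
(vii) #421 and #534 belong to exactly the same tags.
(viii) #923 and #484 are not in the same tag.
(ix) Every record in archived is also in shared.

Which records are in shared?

From (v): #169 ∉ shared.
(i) (exactly one): #421 ∈ shared.
(iv): #375 matches #421: #375 ∈ shared.
(vii): #534 matches #421: #534 ∈ shared.
(ix) contrapositive: #169 ∉ archived.
(vi): #923 matches #534: #923 ∈ shared.
(viii): #484 ∉ shared.
(ix) contrapositive: #484 ∉ archived.
(iii): #211 matches #923: #211 ∈ shared.

shared = {#211, #375, #421, #534, #923}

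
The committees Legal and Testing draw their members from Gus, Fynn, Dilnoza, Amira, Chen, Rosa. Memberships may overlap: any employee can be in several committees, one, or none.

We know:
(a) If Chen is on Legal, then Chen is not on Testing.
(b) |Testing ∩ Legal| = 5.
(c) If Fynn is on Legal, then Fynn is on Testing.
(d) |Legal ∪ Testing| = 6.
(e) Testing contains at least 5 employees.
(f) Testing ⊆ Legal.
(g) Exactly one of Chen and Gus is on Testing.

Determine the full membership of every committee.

Legal = {Amira, Chen, Dilnoza, Fynn, Gus, Rosa}; Testing = {Amira, Dilnoza, Fynn, Gus, Rosa}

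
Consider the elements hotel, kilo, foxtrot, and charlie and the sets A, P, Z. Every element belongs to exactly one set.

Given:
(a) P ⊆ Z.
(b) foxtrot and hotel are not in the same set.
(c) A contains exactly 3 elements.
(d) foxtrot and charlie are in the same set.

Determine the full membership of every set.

A = {charlie, foxtrot, kilo}; P = {}; Z = {hotel}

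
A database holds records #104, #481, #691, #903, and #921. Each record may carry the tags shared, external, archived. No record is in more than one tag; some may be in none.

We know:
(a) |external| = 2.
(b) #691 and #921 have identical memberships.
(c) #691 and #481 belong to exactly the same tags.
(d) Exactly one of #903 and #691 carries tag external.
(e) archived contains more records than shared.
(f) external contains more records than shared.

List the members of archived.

archived = {#481, #691, #921}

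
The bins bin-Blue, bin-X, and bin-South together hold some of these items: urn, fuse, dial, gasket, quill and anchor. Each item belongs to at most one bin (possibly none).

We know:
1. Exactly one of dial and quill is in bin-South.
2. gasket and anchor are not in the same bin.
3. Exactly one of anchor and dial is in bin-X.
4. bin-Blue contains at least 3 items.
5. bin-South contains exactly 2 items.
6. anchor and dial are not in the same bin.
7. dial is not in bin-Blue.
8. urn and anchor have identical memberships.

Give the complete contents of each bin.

bin-Blue = {anchor, fuse, urn}; bin-X = {dial}; bin-South = {gasket, quill}

From (7): dial ∉ bin-Blue.
Suppose urn ∉ bin-Blue: no assignment then satisfies all the clues, so urn ∈ bin-Blue.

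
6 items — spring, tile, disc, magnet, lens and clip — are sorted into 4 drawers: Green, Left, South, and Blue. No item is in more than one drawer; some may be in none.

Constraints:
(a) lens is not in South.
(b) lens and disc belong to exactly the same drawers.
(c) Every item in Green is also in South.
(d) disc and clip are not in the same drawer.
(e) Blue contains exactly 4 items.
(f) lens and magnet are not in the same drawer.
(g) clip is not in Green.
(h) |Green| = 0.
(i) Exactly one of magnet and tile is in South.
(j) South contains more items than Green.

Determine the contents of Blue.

Blue = {disc, lens, spring, tile}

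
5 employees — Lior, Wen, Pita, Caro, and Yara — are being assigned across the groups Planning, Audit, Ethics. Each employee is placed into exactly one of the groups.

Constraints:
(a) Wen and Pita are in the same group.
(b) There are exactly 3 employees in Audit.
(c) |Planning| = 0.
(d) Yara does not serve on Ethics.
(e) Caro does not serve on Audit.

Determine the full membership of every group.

Planning = {}; Audit = {Pita, Wen, Yara}; Ethics = {Caro, Lior}

From (d): Yara ∉ Ethics.
From (e): Caro ∉ Audit.
(c): Planning already has 0, so the rest are out.
Only one group left: Caro ∈ Ethics.
Only one group left: Yara ∈ Audit.
Suppose Lior ∈ Audit: no assignment then satisfies all the clues, so Lior ∉ Audit.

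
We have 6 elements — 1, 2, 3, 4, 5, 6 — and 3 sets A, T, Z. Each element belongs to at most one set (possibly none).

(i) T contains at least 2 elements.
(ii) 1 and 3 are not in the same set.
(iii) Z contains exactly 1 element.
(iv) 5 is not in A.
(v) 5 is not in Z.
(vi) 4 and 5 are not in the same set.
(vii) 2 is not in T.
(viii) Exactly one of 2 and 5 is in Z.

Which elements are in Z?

Z = {2}

From (iv): 5 ∉ A.
From (v): 5 ∉ Z.
From (vii): 2 ∉ T.
(viii) (exactly one): 2 ∈ Z.
(iii): Z already has 1, so the rest are out.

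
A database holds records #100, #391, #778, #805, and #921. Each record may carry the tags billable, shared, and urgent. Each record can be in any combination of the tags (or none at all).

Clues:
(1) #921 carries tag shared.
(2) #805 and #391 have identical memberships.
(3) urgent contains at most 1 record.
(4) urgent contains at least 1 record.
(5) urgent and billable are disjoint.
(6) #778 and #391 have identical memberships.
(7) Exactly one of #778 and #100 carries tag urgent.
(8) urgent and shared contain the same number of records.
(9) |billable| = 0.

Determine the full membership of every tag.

billable = {}; shared = {#921}; urgent = {#100}

From (1): #921 ∈ shared.
(9): billable already has 0, so the rest are out.
Suppose #100 ∈ shared: no assignment then satisfies all the clues, so #100 ∉ shared.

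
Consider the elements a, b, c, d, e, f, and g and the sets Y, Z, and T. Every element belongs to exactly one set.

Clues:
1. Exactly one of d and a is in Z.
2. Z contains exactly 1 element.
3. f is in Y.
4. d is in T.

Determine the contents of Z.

Z = {a}

From (3): f ∈ Y.
From (4): d ∈ T.
(1) (exactly one): a ∈ Z.
(2): Z already has 1, so the rest are out.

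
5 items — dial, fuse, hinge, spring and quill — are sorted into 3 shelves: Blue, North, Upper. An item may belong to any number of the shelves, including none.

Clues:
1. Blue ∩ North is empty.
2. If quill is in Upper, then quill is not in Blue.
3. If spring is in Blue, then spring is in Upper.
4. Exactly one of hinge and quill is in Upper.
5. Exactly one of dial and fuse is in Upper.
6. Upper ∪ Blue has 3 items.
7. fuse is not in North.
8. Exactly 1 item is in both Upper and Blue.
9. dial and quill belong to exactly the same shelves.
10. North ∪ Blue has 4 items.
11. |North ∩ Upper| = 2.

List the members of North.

North = {dial, hinge, quill}

From (7): fuse ∉ North.
Suppose dial ∉ North: no assignment then satisfies all the clues, so dial ∈ North.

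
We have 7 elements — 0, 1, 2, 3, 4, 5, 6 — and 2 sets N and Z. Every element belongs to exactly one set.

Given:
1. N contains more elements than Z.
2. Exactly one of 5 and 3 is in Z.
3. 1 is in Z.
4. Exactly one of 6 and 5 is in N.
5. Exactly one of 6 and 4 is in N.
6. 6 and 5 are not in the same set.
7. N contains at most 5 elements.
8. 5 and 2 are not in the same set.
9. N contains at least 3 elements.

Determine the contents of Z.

Z = {1, 4, 5}

From (3): 1 ∈ Z.
Suppose 0 ∈ Z: no assignment then satisfies all the clues, so 0 ∉ Z.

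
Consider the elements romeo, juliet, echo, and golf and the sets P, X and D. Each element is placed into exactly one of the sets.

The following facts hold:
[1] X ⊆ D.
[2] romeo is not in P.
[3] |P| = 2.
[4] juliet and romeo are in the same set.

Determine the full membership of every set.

P = {echo, golf}; X = {}; D = {juliet, romeo}

From (2): romeo ∉ P.
(4): juliet matches romeo: juliet ∉ P.
(3): only 2 candidates remain for P, so all are in.
Suppose romeo ∈ X: no assignment then satisfies all the clues, so romeo ∉ X.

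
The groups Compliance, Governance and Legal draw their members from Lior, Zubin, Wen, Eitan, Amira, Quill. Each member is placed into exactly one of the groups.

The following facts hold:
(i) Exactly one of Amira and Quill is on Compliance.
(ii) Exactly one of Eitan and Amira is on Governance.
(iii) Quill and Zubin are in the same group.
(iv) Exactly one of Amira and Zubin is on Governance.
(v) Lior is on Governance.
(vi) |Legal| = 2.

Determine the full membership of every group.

Compliance = {Quill, Zubin}; Governance = {Amira, Lior}; Legal = {Eitan, Wen}

From (v): Lior ∈ Governance.
Suppose Zubin ∉ Compliance: no assignment then satisfies all the clues, so Zubin ∈ Compliance.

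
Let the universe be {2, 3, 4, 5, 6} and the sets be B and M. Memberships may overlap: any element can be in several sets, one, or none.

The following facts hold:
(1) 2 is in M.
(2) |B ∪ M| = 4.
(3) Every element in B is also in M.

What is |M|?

4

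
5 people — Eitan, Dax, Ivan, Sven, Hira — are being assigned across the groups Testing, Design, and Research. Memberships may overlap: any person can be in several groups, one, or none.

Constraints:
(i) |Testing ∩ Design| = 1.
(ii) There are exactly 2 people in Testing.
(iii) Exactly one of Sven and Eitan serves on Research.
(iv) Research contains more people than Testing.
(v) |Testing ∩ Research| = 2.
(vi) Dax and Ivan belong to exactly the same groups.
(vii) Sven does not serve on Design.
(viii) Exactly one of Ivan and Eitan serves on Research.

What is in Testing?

From (vii): Sven ∉ Design.
Suppose Eitan ∈ Testing: no assignment then satisfies all the clues, so Eitan ∉ Testing.

Testing = {Hira, Sven}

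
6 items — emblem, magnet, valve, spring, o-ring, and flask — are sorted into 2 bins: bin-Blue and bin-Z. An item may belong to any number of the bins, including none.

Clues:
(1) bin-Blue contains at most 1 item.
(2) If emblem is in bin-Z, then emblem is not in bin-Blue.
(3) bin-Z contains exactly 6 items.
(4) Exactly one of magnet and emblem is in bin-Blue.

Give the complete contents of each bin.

bin-Blue = {magnet}; bin-Z = {emblem, flask, magnet, o-ring, spring, valve}

(3): only 6 candidates remain for bin-Z, so all are in.
(2): emblem ∉ bin-Blue.
(4) (exactly one): magnet ∈ bin-Blue.
(1): bin-Blue already has 1, so the rest are out.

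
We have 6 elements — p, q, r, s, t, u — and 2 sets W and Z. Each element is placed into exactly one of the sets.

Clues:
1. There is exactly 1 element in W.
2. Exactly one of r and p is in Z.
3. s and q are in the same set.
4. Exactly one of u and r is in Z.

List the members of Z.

Z = {p, q, s, t, u}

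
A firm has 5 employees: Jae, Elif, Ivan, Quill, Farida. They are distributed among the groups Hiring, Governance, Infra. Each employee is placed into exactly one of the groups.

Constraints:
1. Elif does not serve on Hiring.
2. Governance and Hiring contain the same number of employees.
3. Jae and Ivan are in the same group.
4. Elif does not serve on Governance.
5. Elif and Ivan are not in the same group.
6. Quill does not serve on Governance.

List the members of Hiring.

Hiring = {Farida, Quill}

From (1): Elif ∉ Hiring.
From (4): Elif ∉ Governance.
From (6): Quill ∉ Governance.
Only one group left: Elif ∈ Infra.
(5): Ivan ∉ Infra.
(3): Jae matches Ivan: Jae ∉ Infra.
Suppose Jae ∈ Hiring: no assignment then satisfies all the clues, so Jae ∉ Hiring.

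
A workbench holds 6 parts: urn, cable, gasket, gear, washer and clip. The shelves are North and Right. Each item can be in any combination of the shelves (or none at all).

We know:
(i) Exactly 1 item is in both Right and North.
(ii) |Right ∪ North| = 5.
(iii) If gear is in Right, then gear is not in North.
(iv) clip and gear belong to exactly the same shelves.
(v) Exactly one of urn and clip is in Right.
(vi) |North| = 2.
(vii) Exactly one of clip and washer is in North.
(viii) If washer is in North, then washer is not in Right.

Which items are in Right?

Right = {cable, clip, gasket, gear}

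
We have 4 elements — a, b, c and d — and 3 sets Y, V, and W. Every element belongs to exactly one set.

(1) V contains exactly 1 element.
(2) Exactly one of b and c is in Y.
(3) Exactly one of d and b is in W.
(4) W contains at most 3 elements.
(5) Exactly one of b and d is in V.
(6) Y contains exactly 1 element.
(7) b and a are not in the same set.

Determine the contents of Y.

Y = {c}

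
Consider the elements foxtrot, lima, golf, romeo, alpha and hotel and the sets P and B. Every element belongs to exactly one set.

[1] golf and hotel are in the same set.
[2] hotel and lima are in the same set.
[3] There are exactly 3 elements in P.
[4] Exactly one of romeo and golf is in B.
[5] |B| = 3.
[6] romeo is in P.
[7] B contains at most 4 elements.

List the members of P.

P = {alpha, foxtrot, romeo}

From (6): romeo ∈ P.
(4) (exactly one): golf ∈ B.
(1): hotel matches golf: hotel ∉ P.
(1): hotel matches golf: hotel ∈ B.
(2): lima matches hotel: lima ∉ P.
(2): lima matches hotel: lima ∈ B.
(3): only 3 candidates remain for P, so all are in.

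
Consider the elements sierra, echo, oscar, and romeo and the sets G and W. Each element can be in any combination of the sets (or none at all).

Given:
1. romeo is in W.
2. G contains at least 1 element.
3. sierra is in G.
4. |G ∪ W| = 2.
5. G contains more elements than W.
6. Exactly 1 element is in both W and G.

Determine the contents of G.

G = {romeo, sierra}

From (1): romeo ∈ W.
From (3): sierra ∈ G.
Suppose echo ∈ G: no assignment then satisfies all the clues, so echo ∉ G.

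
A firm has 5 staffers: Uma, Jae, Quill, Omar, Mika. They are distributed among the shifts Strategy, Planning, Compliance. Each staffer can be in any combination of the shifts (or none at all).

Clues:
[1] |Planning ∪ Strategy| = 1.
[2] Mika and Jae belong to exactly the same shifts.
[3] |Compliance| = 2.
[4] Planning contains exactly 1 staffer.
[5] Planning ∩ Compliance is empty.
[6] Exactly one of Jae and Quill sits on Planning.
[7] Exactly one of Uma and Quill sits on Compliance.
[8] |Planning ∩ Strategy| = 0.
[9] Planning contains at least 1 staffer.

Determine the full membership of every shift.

Strategy = {}; Planning = {Quill}; Compliance = {Omar, Uma}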